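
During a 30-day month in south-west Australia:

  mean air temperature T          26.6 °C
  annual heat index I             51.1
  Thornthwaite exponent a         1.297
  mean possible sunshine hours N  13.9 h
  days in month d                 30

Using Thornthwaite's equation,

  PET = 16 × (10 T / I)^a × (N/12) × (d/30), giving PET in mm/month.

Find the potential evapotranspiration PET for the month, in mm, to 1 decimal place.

157.5 mm

10T/I = 10 × 26.6 / 51.1 = 5.2055
(10T/I)^a = 5.2055^1.297 = 8.4967
Uncorrected PET = 16 × 8.4967 = 135.947 mm
Correction = (N/12)(d/30) = (13.9/12)(30/30) = 1.1583
PET = 135.947 × 1.1583 = 157.467 mm/month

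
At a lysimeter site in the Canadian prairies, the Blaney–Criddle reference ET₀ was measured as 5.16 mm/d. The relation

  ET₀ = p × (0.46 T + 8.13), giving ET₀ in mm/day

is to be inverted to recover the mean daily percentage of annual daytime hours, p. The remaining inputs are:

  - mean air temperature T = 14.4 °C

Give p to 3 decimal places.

0.350

p = ET₀ / (0.46 T + 8.13) = 5.16 / (0.46 × 14.4 + 8.13) = 5.16 / 14.754 = 0.3497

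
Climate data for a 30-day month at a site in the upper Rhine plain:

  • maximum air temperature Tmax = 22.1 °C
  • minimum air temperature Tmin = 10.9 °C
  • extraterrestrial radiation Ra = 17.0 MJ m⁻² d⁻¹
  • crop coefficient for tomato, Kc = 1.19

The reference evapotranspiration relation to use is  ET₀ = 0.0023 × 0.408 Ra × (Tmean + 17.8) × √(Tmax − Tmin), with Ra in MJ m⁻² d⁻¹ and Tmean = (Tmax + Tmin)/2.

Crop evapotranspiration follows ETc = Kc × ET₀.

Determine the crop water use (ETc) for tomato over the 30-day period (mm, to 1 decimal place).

Tmean = (22.1 + 10.9)/2 = 16.50 °C
0.408 Ra = 0.408 × 17.0 = 6.9360 mm/d equivalent
ET₀ = 0.0023 × 6.9360 × (16.50 + 17.8) × √11.2 = 0.0023 × 6.9360 × 34.30 × 3.3466 = 1.8312 mm/d
ETc = Kc × ET₀ = 1.19 × 1.8312 = 2.1791 mm/d
Over 30 days: 2.1791 × 30 = 65.373 mm

65.4 mm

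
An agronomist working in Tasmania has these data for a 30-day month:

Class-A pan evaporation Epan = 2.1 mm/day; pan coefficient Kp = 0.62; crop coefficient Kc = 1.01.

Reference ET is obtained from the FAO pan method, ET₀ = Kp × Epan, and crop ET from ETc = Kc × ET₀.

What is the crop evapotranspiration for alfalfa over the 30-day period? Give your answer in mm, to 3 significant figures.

39.5 mm

ET₀ = 0.62 × 2.1 = 1.3020 mm/d
ETc = Kc × ET₀ = 1.01 × 1.3020 = 1.3150 mm/d
Over 30 days: 1.3150 × 30 = 39.450 mm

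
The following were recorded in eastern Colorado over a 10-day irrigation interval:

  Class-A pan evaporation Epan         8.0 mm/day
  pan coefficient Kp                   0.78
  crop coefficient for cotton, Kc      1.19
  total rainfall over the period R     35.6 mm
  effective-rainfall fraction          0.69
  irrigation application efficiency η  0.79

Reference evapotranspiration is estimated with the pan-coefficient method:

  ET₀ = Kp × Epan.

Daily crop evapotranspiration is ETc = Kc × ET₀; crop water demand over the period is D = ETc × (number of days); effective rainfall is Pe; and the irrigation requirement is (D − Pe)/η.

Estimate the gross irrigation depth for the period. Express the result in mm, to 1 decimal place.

62.9 mm

ET₀ = 0.78 × 8.0 = 6.2400 mm/d
ETc = Kc × ET₀ = 1.19 × 6.2400 = 7.4256 mm/d
Crop demand D = ETc × 10 d = 7.4256 × 10 = 74.256 mm
Pe = 0.69 × 35.6 = 24.564 mm
D − Pe = 74.256 − 24.564 = 49.692 mm
Gross irrigation = 49.692 / 0.79 = 62.901 mm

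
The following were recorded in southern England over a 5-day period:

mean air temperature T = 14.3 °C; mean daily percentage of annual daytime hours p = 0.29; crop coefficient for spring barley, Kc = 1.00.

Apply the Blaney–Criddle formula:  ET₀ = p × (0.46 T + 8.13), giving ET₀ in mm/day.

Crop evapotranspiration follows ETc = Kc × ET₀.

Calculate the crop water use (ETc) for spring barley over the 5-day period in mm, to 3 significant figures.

21.3 mm

ET₀ = 0.29 × (0.46 × 14.3 + 8.13) = 0.29 × 14.708 = 4.2653 mm/d
ETc = Kc × ET₀ = 1.00 × 4.2653 = 4.2653 mm/d
Over 5 days: 4.2653 × 5 = 21.327 mm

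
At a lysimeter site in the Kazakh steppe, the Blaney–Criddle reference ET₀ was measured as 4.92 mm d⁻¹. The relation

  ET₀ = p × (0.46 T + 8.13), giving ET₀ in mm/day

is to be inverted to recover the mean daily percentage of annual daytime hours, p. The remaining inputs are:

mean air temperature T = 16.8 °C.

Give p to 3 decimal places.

0.310

p = ET₀ / (0.46 T + 8.13) = 4.92 / (0.46 × 16.8 + 8.13) = 4.92 / 15.858 = 0.3103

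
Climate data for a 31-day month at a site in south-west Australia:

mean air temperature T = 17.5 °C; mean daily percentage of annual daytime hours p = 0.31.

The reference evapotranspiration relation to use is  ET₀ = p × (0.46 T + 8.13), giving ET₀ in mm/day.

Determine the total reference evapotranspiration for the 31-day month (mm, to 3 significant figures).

ET₀ = 0.31 × (0.46 × 17.5 + 8.13) = 0.31 × 16.180 = 5.0158 mm/d
Monthly total = 5.0158 × 31 = 155.490 mm

155 mm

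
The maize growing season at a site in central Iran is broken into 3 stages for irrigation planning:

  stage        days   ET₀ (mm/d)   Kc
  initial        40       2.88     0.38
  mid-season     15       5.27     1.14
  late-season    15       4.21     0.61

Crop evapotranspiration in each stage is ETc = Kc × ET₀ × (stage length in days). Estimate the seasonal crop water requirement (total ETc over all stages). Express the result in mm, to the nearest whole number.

172 mm

initial: 0.38 × 2.88 × 40 = 43.78 mm
mid-season: 1.14 × 5.27 × 15 = 90.12 mm
late-season: 0.61 × 4.21 × 15 = 38.52 mm
Seasonal total = 172.42 mm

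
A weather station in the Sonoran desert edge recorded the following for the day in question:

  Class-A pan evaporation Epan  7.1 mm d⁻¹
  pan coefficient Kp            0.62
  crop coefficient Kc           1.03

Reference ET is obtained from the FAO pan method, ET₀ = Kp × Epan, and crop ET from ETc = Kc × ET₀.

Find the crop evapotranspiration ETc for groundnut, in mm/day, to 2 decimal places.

4.53 mm/day

ET₀ = 0.62 × 7.1 = 4.4020 mm/d
ETc = Kc × ET₀ = 1.03 × 4.4020 = 4.5341 mm/d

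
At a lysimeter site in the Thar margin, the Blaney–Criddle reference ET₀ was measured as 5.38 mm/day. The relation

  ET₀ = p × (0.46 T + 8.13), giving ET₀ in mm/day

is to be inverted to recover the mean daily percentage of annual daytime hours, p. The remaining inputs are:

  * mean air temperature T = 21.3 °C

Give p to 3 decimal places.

0.300

p = ET₀ / (0.46 T + 8.13) = 5.38 / (0.46 × 21.3 + 8.13) = 5.38 / 17.928 = 0.3001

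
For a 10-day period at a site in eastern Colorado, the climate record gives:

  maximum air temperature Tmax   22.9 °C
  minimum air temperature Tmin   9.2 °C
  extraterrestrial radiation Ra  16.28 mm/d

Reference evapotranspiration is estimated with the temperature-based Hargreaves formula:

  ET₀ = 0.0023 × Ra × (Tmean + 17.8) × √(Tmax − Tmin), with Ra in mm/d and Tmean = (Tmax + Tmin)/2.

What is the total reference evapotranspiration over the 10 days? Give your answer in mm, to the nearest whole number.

Tmean = (22.9 + 9.2)/2 = 16.05 °C
ET₀ = 0.0023 × 16.28 × (16.05 + 17.8) × √13.7 = 0.0023 × 16.28 × 33.85 × 3.7014 = 4.6914 mm/d
Over 10 days: 4.6914 × 10 = 46.914 mm

47 mm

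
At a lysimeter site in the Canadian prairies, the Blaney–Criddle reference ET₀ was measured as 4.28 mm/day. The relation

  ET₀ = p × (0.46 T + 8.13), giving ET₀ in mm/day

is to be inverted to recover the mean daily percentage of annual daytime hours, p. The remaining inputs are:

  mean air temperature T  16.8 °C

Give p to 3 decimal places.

0.270

p = ET₀ / (0.46 T + 8.13) = 4.28 / (0.46 × 16.8 + 8.13) = 4.28 / 15.858 = 0.2699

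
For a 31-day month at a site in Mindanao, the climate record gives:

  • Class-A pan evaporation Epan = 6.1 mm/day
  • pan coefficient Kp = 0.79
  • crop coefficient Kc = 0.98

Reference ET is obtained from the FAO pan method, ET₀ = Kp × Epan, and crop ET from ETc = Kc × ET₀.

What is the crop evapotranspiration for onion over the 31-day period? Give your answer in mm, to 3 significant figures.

ET₀ = 0.79 × 6.1 = 4.8190 mm/d
ETc = Kc × ET₀ = 0.98 × 4.8190 = 4.7226 mm/d
Over 31 days: 4.7226 × 31 = 146.401 mm

146 mm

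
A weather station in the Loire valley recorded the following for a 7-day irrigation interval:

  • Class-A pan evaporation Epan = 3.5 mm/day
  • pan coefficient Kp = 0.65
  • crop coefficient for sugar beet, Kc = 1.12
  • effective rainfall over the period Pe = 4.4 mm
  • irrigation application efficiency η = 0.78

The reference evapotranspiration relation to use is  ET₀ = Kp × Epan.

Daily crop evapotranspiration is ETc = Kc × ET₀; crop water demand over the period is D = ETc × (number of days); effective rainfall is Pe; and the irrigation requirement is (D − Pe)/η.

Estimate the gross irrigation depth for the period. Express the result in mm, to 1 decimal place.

17.2 mm

ET₀ = 0.65 × 3.5 = 2.2750 mm/d
ETc = Kc × ET₀ = 1.12 × 2.2750 = 2.5480 mm/d
Crop demand D = ETc × 7 d = 2.5480 × 7 = 17.836 mm
D − Pe = 17.836 − 4.4 = 13.436 mm
Gross irrigation = 13.436 / 0.78 = 17.226 mm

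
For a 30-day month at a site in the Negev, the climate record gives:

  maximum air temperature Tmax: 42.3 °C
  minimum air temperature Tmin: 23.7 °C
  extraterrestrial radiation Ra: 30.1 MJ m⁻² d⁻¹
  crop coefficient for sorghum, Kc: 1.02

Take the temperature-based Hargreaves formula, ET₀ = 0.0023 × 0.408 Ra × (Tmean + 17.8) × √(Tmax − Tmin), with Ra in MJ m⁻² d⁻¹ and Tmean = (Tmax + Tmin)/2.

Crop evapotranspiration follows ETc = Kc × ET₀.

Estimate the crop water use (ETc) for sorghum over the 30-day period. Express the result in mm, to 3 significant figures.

Tmean = (42.3 + 23.7)/2 = 33.00 °C
0.408 Ra = 0.408 × 30.1 = 12.2808 mm/d equivalent
ET₀ = 0.0023 × 12.2808 × (33.00 + 17.8) × √18.6 = 0.0023 × 12.2808 × 50.80 × 4.3128 = 6.1884 mm/d
ETc = Kc × ET₀ = 1.02 × 6.1884 = 6.3122 mm/d
Over 30 days: 6.3122 × 30 = 189.366 mm

189 mm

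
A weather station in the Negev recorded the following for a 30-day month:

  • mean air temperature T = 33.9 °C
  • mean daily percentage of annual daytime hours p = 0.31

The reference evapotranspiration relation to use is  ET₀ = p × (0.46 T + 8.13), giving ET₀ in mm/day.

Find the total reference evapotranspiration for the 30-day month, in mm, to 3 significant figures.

221 mm

ET₀ = 0.31 × (0.46 × 33.9 + 8.13) = 0.31 × 23.724 = 7.3544 mm/d
Monthly total = 7.3544 × 30 = 220.632 mm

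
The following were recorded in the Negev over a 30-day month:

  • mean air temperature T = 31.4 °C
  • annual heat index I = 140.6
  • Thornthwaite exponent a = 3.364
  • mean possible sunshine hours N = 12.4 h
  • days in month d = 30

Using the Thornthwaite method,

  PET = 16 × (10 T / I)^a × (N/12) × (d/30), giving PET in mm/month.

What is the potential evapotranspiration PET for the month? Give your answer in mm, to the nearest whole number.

247 mm

10T/I = 10 × 31.4 / 140.6 = 2.2333
(10T/I)^a = 2.2333^3.364 = 14.9231
Uncorrected PET = 16 × 14.9231 = 238.770 mm
Correction = (N/12)(d/30) = (12.4/12)(30/30) = 1.0333
PET = 238.770 × 1.0333 = 246.721 mm/month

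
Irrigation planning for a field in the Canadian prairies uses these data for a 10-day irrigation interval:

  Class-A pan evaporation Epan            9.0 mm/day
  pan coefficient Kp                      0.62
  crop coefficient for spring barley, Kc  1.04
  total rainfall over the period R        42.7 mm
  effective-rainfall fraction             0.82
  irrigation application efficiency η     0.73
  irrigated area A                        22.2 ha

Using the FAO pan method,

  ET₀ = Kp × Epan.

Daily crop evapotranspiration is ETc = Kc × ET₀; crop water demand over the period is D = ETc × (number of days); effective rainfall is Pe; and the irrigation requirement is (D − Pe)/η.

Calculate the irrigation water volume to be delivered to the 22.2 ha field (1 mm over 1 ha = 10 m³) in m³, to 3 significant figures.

ET₀ = 0.62 × 9.0 = 5.5800 mm/d
ETc = Kc × ET₀ = 1.04 × 5.5800 = 5.8032 mm/d
Crop demand D = ETc × 10 d = 5.8032 × 10 = 58.032 mm
Pe = 0.82 × 42.7 = 35.014 mm
D − Pe = 58.032 − 35.014 = 23.018 mm
Gross irrigation = 23.018 / 0.73 = 31.532 mm
Volume = 31.532 mm × 22.2 ha × 10 = 7000.1 m³

7000 m³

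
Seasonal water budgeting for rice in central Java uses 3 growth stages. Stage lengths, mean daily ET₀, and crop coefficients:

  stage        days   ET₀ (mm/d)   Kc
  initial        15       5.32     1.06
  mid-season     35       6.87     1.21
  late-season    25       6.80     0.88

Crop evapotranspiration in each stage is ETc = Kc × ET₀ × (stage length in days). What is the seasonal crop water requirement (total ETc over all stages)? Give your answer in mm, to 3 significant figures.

525 mm

initial: 1.06 × 5.32 × 15 = 84.59 mm
mid-season: 1.21 × 6.87 × 35 = 290.94 mm
late-season: 0.88 × 6.80 × 25 = 149.60 mm
Seasonal total = 525.13 mm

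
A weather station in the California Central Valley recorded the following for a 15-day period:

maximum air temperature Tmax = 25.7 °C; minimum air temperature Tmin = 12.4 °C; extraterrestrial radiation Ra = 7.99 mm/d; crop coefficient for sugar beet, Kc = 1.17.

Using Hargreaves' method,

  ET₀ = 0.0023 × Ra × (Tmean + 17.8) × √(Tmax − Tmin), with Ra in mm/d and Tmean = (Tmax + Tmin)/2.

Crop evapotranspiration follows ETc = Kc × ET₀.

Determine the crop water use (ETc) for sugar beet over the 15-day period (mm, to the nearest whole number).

43 mm

Tmean = (25.7 + 12.4)/2 = 19.05 °C
ET₀ = 0.0023 × 7.99 × (19.05 + 17.8) × √13.3 = 0.0023 × 7.99 × 36.85 × 3.6469 = 2.4697 mm/d
ETc = Kc × ET₀ = 1.17 × 2.4697 = 2.8895 mm/d
Over 15 days: 2.8895 × 15 = 43.343 mm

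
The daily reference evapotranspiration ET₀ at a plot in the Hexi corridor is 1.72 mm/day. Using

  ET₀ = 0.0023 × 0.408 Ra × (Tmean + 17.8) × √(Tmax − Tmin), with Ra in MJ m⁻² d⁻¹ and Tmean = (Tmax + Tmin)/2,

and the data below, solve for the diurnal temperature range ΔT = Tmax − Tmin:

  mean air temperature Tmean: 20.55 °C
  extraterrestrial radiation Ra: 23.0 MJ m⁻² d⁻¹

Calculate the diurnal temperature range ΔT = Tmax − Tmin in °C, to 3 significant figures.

4.32 °C

√ΔT = ET₀ / [0.0023 × 0.408 × Ra × (Tmean+17.8)] = 1.72 / (0.0023 × 9.3840 × 38.35) = 2.0780
ΔT = 2.0780² = 4.318 °C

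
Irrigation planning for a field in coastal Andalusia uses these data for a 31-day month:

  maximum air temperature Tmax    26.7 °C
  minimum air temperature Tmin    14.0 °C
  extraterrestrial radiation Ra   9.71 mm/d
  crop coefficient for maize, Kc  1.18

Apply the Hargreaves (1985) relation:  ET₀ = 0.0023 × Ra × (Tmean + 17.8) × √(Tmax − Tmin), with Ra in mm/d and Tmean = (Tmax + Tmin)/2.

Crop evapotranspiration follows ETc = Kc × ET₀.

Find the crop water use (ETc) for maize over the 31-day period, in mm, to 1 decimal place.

Tmean = (26.7 + 14.0)/2 = 20.35 °C
ET₀ = 0.0023 × 9.71 × (20.35 + 17.8) × √12.7 = 0.0023 × 9.71 × 38.15 × 3.5637 = 3.0363 mm/d
ETc = Kc × ET₀ = 1.18 × 3.0363 = 3.5828 mm/d
Over 31 days: 3.5828 × 31 = 111.067 mm

111.1 mm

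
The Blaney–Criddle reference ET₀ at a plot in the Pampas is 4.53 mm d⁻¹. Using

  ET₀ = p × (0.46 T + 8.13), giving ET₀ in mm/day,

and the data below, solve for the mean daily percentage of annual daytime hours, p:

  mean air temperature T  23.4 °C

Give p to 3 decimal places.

0.240

p = ET₀ / (0.46 T + 8.13) = 4.53 / (0.46 × 23.4 + 8.13) = 4.53 / 18.894 = 0.2398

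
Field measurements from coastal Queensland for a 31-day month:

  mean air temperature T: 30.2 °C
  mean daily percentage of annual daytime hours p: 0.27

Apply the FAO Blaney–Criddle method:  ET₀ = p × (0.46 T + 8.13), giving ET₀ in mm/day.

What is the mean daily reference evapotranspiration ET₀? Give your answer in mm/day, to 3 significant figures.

5.95 mm/day

ET₀ = 0.27 × (0.46 × 30.2 + 8.13) = 0.27 × 22.022 = 5.9459 mm/d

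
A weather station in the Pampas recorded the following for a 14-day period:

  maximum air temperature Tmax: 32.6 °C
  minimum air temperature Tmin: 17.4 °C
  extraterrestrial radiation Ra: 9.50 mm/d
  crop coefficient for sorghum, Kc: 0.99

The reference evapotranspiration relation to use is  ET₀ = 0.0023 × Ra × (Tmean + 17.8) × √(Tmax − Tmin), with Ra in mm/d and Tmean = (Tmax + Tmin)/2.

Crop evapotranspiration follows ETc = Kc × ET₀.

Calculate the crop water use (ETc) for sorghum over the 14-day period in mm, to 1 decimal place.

Tmean = (32.6 + 17.4)/2 = 25.00 °C
ET₀ = 0.0023 × 9.50 × (25.00 + 17.8) × √15.2 = 0.0023 × 9.50 × 42.80 × 3.8987 = 3.6460 mm/d
ETc = Kc × ET₀ = 0.99 × 3.6460 = 3.6095 mm/d
Over 14 days: 3.6095 × 14 = 50.533 mm

50.5 mm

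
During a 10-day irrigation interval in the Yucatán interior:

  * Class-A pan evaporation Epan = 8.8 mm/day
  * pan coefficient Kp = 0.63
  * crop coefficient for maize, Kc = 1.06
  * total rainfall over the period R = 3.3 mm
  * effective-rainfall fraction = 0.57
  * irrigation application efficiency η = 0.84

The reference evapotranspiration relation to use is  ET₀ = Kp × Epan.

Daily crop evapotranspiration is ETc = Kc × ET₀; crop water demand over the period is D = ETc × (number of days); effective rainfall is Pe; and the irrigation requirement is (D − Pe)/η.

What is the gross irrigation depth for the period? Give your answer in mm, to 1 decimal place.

67.7 mm

ET₀ = 0.63 × 8.8 = 5.5440 mm/d
ETc = Kc × ET₀ = 1.06 × 5.5440 = 5.8766 mm/d
Crop demand D = ETc × 10 d = 5.8766 × 10 = 58.766 mm
Pe = 0.57 × 3.3 = 1.881 mm
D − Pe = 58.766 − 1.881 = 56.885 mm
Gross irrigation = 56.885 / 0.84 = 67.720 mm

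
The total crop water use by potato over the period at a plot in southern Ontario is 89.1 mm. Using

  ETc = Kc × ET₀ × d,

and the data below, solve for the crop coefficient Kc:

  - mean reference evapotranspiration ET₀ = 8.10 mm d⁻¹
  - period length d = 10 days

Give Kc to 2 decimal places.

1.10

ETc = Kc × ET₀ × d  ⇒  Kc = ETc / (ET₀ × d)
Kc = 89.1 / (8.10 × 10) = 89.1 / 81.00 = 1.1000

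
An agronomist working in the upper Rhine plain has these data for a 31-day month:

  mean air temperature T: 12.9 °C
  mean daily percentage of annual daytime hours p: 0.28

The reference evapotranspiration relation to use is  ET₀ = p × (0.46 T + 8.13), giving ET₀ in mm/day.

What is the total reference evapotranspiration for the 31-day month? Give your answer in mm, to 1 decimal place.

ET₀ = 0.28 × (0.46 × 12.9 + 8.13) = 0.28 × 14.064 = 3.9379 mm/d
Monthly total = 3.9379 × 31 = 122.075 mm

122.1 mm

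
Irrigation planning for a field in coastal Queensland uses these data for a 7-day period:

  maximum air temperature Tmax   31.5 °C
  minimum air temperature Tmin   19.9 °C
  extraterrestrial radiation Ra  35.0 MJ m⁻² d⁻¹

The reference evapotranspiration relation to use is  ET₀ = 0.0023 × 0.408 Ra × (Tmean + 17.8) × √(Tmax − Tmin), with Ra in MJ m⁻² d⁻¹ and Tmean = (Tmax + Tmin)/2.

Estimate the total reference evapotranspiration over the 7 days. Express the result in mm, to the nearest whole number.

34 mm

Tmean = (31.5 + 19.9)/2 = 25.70 °C
0.408 Ra = 0.408 × 35.0 = 14.2800 mm/d equivalent
ET₀ = 0.0023 × 14.2800 × (25.70 + 17.8) × √11.6 = 0.0023 × 14.2800 × 43.50 × 3.4059 = 4.8661 mm/d
Over 7 days: 4.8661 × 7 = 34.063 mm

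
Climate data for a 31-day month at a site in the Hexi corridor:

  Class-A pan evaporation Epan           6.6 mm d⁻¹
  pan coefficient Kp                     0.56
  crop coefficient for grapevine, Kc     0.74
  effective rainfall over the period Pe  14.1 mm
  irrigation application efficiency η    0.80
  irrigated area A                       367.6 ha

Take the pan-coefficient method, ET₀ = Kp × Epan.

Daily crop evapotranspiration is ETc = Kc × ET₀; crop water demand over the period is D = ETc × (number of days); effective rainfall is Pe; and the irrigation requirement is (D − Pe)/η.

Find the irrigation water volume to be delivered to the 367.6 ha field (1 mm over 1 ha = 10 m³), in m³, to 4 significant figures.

324800 m³

ET₀ = 0.56 × 6.6 = 3.6960 mm/d
ETc = Kc × ET₀ = 0.74 × 3.6960 = 2.7350 mm/d
Crop demand D = ETc × 31 d = 2.7350 × 31 = 84.785 mm
D − Pe = 84.785 − 14.1 = 70.685 mm
Gross irrigation = 70.685 / 0.80 = 88.356 mm
Volume = 88.356 mm × 367.6 ha × 10 = 324796.7 m³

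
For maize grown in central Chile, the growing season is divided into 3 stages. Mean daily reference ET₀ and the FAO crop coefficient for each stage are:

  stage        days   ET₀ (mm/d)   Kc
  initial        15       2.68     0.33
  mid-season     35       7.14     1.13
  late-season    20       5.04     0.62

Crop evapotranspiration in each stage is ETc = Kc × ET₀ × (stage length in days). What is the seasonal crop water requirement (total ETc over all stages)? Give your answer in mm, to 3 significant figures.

358 mm

initial: 0.33 × 2.68 × 15 = 13.27 mm
mid-season: 1.13 × 7.14 × 35 = 282.39 mm
late-season: 0.62 × 5.04 × 20 = 62.50 mm
Seasonal total = 358.16 mm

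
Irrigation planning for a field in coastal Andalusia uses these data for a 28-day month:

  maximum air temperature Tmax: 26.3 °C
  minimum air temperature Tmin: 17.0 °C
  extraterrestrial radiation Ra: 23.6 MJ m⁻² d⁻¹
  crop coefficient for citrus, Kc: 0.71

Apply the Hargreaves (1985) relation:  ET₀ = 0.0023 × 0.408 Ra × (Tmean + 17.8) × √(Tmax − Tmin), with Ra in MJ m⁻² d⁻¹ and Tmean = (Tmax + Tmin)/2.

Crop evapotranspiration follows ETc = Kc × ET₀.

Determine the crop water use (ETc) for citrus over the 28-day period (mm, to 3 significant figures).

53.0 mm

Tmean = (26.3 + 17.0)/2 = 21.65 °C
0.408 Ra = 0.408 × 23.6 = 9.6288 mm/d equivalent
ET₀ = 0.0023 × 9.6288 × (21.65 + 17.8) × √9.3 = 0.0023 × 9.6288 × 39.45 × 3.0496 = 2.6643 mm/d
ETc = Kc × ET₀ = 0.71 × 2.6643 = 1.8917 mm/d
Over 28 days: 1.8917 × 28 = 52.968 mm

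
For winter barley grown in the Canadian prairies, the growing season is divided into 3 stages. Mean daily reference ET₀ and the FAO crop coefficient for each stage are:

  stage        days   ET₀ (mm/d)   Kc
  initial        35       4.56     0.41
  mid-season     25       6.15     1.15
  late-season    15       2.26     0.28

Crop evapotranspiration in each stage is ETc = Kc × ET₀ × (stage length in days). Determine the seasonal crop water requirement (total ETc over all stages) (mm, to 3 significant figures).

initial: 0.41 × 4.56 × 35 = 65.44 mm
mid-season: 1.15 × 6.15 × 25 = 176.81 mm
late-season: 0.28 × 2.26 × 15 = 9.49 mm
Seasonal total = 251.74 mm

252 mm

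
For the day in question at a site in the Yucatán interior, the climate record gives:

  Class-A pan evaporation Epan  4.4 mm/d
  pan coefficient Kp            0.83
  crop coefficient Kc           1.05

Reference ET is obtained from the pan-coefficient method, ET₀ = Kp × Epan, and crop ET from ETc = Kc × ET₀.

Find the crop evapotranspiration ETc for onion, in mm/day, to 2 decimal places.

3.83 mm/day

ET₀ = 0.83 × 4.4 = 3.6520 mm/d
ETc = Kc × ET₀ = 1.05 × 3.6520 = 3.8346 mm/d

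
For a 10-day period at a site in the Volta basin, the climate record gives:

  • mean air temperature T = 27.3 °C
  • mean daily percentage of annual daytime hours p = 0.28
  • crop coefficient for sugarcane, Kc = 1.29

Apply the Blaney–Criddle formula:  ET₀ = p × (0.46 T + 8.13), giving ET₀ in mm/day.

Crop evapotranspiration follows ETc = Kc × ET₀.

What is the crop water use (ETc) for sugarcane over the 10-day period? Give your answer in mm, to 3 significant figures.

74.7 mm

ET₀ = 0.28 × (0.46 × 27.3 + 8.13) = 0.28 × 20.688 = 5.7926 mm/d
ETc = Kc × ET₀ = 1.29 × 5.7926 = 7.4725 mm/d
Over 10 days: 7.4725 × 10 = 74.725 mm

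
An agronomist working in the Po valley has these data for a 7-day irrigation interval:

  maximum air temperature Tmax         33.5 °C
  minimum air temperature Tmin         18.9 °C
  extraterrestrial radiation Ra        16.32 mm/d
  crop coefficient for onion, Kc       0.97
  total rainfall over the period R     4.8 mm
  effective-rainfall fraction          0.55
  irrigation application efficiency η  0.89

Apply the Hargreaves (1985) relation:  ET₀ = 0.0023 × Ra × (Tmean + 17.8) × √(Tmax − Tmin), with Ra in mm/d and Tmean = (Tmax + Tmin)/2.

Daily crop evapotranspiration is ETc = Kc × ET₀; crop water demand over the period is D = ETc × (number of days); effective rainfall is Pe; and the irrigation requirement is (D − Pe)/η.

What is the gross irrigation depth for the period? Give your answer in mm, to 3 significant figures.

Tmean = (33.5 + 18.9)/2 = 26.20 °C
ET₀ = 0.0023 × 16.32 × (26.20 + 17.8) × √14.6 = 0.0023 × 16.32 × 44.00 × 3.8210 = 6.3107 mm/d
ETc = Kc × ET₀ = 0.97 × 6.3107 = 6.1214 mm/d
Crop demand D = ETc × 7 d = 6.1214 × 7 = 42.850 mm
Pe = 0.55 × 4.8 = 2.640 mm
D − Pe = 42.850 − 2.640 = 40.210 mm
Gross irrigation = 40.210 / 0.89 = 45.180 mm

45.2 mm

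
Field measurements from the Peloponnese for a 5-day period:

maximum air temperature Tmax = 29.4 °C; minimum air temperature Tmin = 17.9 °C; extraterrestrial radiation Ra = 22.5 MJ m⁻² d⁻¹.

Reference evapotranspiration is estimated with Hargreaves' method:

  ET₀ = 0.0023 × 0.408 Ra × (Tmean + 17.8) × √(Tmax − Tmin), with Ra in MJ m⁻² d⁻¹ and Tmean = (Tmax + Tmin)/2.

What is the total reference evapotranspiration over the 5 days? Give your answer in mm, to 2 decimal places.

14.84 mm

Tmean = (29.4 + 17.9)/2 = 23.65 °C
0.408 Ra = 0.408 × 22.5 = 9.1800 mm/d equivalent
ET₀ = 0.0023 × 9.1800 × (23.65 + 17.8) × √11.5 = 0.0023 × 9.1800 × 41.45 × 3.3912 = 2.9679 mm/d
Over 5 days: 2.9679 × 5 = 14.840 mm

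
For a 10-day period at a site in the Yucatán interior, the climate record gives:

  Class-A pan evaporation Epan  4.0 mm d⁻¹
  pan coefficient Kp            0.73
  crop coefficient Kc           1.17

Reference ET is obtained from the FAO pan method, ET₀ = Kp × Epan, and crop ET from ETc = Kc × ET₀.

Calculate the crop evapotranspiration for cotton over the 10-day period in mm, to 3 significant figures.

34.2 mm

ET₀ = 0.73 × 4.0 = 2.9200 mm/d
ETc = Kc × ET₀ = 1.17 × 2.9200 = 3.4164 mm/d
Over 10 days: 3.4164 × 10 = 34.164 mm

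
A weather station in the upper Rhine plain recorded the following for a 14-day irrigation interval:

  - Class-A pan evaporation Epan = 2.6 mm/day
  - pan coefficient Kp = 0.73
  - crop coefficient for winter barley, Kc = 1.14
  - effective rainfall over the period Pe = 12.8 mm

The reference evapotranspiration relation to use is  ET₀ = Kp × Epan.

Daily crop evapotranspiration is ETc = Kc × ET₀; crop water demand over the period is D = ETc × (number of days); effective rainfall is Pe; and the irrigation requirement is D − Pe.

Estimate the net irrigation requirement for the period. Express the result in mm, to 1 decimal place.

ET₀ = 0.73 × 2.6 = 1.8980 mm/d
ETc = Kc × ET₀ = 1.14 × 1.8980 = 2.1637 mm/d
Crop demand D = ETc × 14 d = 2.1637 × 14 = 30.292 mm
D − Pe = 30.292 − 12.8 = 17.492 mm

17.5 mm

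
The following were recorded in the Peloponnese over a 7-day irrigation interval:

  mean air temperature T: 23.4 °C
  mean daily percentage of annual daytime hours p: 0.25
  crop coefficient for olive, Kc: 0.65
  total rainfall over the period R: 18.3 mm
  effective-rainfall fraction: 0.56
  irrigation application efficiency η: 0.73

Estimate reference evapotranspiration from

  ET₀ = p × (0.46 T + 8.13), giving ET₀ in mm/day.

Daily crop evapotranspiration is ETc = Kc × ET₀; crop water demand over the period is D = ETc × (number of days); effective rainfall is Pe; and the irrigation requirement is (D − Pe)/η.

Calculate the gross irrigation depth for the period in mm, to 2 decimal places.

ET₀ = 0.25 × (0.46 × 23.4 + 8.13) = 0.25 × 18.894 = 4.7235 mm/d
ETc = Kc × ET₀ = 0.65 × 4.7235 = 3.0703 mm/d
Crop demand D = ETc × 7 d = 3.0703 × 7 = 21.492 mm
Pe = 0.56 × 18.3 = 10.248 mm
D − Pe = 21.492 − 10.248 = 11.244 mm
Gross irrigation = 11.244 / 0.73 = 15.403 mm

15.40 mm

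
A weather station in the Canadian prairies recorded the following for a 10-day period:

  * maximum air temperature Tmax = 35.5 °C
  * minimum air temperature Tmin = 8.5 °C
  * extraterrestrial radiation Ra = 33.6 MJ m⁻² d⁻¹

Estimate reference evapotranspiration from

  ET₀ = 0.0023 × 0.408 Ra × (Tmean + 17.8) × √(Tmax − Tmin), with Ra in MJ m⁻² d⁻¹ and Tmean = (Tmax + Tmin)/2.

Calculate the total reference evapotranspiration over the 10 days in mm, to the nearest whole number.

65 mm

Tmean = (35.5 + 8.5)/2 = 22.00 °C
0.408 Ra = 0.408 × 33.6 = 13.7088 mm/d equivalent
ET₀ = 0.0023 × 13.7088 × (22.00 + 17.8) × √27.0 = 0.0023 × 13.7088 × 39.80 × 5.1962 = 6.5207 mm/d
Over 10 days: 6.5207 × 10 = 65.207 mm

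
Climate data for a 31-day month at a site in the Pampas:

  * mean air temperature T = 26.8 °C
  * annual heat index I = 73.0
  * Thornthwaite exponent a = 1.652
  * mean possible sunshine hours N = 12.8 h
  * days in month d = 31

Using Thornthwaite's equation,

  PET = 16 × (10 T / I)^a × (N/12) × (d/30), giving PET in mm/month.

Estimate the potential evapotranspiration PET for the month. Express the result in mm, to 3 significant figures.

151 mm

10T/I = 10 × 26.8 / 73.0 = 3.6712
(10T/I)^a = 3.6712^1.652 = 8.5716
Uncorrected PET = 16 × 8.5716 = 137.146 mm
Correction = (N/12)(d/30) = (12.8/12)(31/30) = 1.1022
PET = 137.146 × 1.1022 = 151.162 mm/month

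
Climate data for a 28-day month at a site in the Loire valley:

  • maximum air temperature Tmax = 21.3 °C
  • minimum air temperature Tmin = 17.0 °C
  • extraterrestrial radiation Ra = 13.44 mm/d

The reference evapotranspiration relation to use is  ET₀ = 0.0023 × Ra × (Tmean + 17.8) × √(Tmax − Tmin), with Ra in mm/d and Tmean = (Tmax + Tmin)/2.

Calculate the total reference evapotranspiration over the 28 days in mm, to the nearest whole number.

66 mm

Tmean = (21.3 + 17.0)/2 = 19.15 °C
ET₀ = 0.0023 × 13.44 × (19.15 + 17.8) × √4.3 = 0.0023 × 13.44 × 36.95 × 2.0736 = 2.3685 mm/d
Over 28 days: 2.3685 × 28 = 66.318 mm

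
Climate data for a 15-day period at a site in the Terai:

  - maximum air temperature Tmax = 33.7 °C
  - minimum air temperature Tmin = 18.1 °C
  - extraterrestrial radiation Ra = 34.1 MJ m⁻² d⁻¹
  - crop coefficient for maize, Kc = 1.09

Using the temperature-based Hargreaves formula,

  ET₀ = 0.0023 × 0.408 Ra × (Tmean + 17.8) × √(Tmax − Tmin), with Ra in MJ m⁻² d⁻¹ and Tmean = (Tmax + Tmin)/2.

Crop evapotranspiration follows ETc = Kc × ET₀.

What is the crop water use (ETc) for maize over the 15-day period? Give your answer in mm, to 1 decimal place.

90.3 mm

Tmean = (33.7 + 18.1)/2 = 25.90 °C
0.408 Ra = 0.408 × 34.1 = 13.9128 mm/d equivalent
ET₀ = 0.0023 × 13.9128 × (25.90 + 17.8) × √15.6 = 0.0023 × 13.9128 × 43.70 × 3.9497 = 5.5232 mm/d
ETc = Kc × ET₀ = 1.09 × 5.5232 = 6.0203 mm/d
Over 15 days: 6.0203 × 15 = 90.305 mm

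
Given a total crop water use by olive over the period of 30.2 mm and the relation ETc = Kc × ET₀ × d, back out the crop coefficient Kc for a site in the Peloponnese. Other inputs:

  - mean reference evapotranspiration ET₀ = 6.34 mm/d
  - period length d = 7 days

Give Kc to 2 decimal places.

ETc = Kc × ET₀ × d  ⇒  Kc = ETc / (ET₀ × d)
Kc = 30.2 / (6.34 × 7) = 30.2 / 44.38 = 0.6805

0.68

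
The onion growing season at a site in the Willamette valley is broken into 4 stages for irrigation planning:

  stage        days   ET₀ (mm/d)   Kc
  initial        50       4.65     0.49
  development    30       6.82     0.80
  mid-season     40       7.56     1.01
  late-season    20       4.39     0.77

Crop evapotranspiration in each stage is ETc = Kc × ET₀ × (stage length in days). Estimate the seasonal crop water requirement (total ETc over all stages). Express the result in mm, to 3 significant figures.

651 mm

initial: 0.49 × 4.65 × 50 = 113.93 mm
development: 0.80 × 6.82 × 30 = 163.68 mm
mid-season: 1.01 × 7.56 × 40 = 305.42 mm
late-season: 0.77 × 4.39 × 20 = 67.61 mm
Seasonal total = 650.64 mm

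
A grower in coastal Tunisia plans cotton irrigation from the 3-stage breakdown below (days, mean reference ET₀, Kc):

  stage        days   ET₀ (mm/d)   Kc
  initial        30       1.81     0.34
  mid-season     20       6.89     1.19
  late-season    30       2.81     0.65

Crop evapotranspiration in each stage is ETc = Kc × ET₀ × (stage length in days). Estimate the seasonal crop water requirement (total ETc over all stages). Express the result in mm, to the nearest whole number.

237 mm

initial: 0.34 × 1.81 × 30 = 18.46 mm
mid-season: 1.19 × 6.89 × 20 = 163.98 mm
late-season: 0.65 × 2.81 × 30 = 54.80 mm
Seasonal total = 237.24 mm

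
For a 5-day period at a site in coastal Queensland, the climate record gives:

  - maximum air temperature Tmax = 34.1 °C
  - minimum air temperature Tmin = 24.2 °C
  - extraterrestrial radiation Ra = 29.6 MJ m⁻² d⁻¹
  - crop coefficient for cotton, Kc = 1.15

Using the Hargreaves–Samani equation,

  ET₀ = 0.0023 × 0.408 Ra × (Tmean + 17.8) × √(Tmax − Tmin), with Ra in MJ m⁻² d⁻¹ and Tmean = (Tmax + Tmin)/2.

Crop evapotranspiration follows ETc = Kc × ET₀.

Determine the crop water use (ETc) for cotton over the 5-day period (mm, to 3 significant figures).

23.6 mm

Tmean = (34.1 + 24.2)/2 = 29.15 °C
0.408 Ra = 0.408 × 29.6 = 12.0768 mm/d equivalent
ET₀ = 0.0023 × 12.0768 × (29.15 + 17.8) × √9.9 = 0.0023 × 12.0768 × 46.95 × 3.1464 = 4.1033 mm/d
ETc = Kc × ET₀ = 1.15 × 4.1033 = 4.7188 mm/d
Over 5 days: 4.7188 × 5 = 23.594 mm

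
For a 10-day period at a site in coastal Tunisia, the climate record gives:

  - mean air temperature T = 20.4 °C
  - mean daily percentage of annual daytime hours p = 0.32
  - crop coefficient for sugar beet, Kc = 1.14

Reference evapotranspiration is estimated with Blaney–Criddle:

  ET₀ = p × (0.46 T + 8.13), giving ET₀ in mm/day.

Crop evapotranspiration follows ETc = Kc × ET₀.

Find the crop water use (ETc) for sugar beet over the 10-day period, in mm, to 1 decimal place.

ET₀ = 0.32 × (0.46 × 20.4 + 8.13) = 0.32 × 17.514 = 5.6045 mm/d
ETc = Kc × ET₀ = 1.14 × 5.6045 = 6.3891 mm/d
Over 10 days: 6.3891 × 10 = 63.891 mm

63.9 mm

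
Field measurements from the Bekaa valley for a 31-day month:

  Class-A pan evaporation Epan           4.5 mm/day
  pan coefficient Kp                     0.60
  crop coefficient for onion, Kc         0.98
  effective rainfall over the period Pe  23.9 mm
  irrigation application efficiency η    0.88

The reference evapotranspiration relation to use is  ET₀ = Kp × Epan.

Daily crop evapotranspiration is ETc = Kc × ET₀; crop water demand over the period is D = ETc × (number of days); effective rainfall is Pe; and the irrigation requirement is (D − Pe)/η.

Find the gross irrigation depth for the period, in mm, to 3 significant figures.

ET₀ = 0.60 × 4.5 = 2.7000 mm/d
ETc = Kc × ET₀ = 0.98 × 2.7000 = 2.6460 mm/d
Crop demand D = ETc × 31 d = 2.6460 × 31 = 82.026 mm
D − Pe = 82.026 − 23.9 = 58.126 mm
Gross irrigation = 58.126 / 0.88 = 66.052 mm

66.1 mm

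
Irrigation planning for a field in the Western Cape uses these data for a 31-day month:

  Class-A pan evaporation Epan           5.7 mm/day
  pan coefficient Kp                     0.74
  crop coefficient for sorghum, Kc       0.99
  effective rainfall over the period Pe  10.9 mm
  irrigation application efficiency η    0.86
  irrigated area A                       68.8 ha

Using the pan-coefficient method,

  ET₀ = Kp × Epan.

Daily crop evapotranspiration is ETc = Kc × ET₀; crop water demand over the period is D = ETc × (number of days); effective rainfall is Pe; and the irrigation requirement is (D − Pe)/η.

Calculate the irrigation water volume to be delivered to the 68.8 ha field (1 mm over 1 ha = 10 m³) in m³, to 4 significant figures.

ET₀ = 0.74 × 5.7 = 4.2180 mm/d
ETc = Kc × ET₀ = 0.99 × 4.2180 = 4.1758 mm/d
Crop demand D = ETc × 31 d = 4.1758 × 31 = 129.450 mm
D − Pe = 129.450 − 10.9 = 118.550 mm
Gross irrigation = 118.550 / 0.86 = 137.849 mm
Volume = 137.849 mm × 68.8 ha × 10 = 94840.1 m³

94840 m³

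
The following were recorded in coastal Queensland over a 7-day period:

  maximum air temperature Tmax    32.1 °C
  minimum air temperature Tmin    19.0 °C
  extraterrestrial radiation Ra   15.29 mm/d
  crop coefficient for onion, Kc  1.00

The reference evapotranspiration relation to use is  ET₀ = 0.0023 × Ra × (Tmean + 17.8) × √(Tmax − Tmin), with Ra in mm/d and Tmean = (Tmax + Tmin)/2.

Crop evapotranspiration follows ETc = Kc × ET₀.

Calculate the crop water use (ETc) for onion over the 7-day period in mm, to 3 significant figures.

Tmean = (32.1 + 19.0)/2 = 25.55 °C
ET₀ = 0.0023 × 15.29 × (25.55 + 17.8) × √13.1 = 0.0023 × 15.29 × 43.35 × 3.6194 = 5.5177 mm/d
ETc = Kc × ET₀ = 1.00 × 5.5177 = 5.5177 mm/d
Over 7 days: 5.5177 × 7 = 38.624 mm

38.6 mm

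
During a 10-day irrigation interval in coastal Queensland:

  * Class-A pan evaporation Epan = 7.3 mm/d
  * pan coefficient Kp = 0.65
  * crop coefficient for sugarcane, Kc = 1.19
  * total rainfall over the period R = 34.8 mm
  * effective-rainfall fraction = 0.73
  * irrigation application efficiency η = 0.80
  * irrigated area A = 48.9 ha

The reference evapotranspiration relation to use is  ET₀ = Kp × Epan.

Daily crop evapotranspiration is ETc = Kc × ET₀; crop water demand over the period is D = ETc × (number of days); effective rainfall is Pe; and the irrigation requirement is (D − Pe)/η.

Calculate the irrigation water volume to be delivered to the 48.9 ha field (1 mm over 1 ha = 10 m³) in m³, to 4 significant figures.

18990 m³

ET₀ = 0.65 × 7.3 = 4.7450 mm/d
ETc = Kc × ET₀ = 1.19 × 4.7450 = 5.6466 mm/d
Crop demand D = ETc × 10 d = 5.6466 × 10 = 56.466 mm
Pe = 0.73 × 34.8 = 25.404 mm
D − Pe = 56.466 − 25.404 = 31.062 mm
Gross irrigation = 31.062 / 0.80 = 38.828 mm
Volume = 38.828 mm × 48.9 ha × 10 = 18986.9 m³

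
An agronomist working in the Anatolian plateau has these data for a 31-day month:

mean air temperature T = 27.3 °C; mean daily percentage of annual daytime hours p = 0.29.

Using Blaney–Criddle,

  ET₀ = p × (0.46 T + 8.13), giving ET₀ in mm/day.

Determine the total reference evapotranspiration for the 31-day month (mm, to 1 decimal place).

186.0 mm

ET₀ = 0.29 × (0.46 × 27.3 + 8.13) = 0.29 × 20.688 = 5.9995 mm/d
Monthly total = 5.9995 × 31 = 185.985 mm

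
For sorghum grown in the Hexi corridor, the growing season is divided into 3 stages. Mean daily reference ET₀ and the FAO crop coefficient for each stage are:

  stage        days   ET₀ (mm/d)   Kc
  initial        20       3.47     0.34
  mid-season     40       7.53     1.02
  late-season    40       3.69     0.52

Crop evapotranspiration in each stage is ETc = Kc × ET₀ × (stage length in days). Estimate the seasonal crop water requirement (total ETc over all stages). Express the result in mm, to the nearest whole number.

408 mm

initial: 0.34 × 3.47 × 20 = 23.60 mm
mid-season: 1.02 × 7.53 × 40 = 307.22 mm
late-season: 0.52 × 3.69 × 40 = 76.75 mm
Seasonal total = 407.57 mm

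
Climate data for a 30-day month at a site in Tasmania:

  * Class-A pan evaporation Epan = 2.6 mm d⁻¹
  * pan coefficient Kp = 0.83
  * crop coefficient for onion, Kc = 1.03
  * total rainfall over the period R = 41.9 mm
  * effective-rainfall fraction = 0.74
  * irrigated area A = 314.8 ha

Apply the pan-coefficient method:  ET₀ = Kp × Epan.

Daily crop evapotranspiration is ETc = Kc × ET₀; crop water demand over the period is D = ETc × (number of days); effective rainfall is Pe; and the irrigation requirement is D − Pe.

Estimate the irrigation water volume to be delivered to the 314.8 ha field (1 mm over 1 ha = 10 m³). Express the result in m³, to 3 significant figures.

ET₀ = 0.83 × 2.6 = 2.1580 mm/d
ETc = Kc × ET₀ = 1.03 × 2.1580 = 2.2227 mm/d
Crop demand D = ETc × 30 d = 2.2227 × 30 = 66.681 mm
Pe = 0.74 × 41.9 = 31.006 mm
D − Pe = 66.681 − 31.006 = 35.675 mm
Volume = 35.675 mm × 314.8 ha × 10 = 112304.9 m³

112000 m³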